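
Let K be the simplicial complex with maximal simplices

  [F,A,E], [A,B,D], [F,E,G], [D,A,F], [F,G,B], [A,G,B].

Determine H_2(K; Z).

Order the vertices as A < B < D < E < F < G. Listing each simplex with vertices in this order, K has dimension 2 with simplices:

  0-simplices (6): A, B, D, E, F, G
  1-simplices (12): AB, AD, AE, AF, AG, BD, BF, BG, DF, EF, EG, FG
  2-simplices (6): ABD, ABG, ADF, AEF, BFG, EFG

Hence C_0 ≅ Z^6, C_1 ≅ Z^12, C_2 ≅ Z^6.

Boundary ∂_1: C_1 → C_0 is given by ∂[p,q] = [q] − [p]. For instance
  ∂EF = F − E.
The 6×12 boundary matrix has rank 5 and Smith normal form diag(1,1,1,1,1).

∂_2: C_2 → C_1 sends each 2-simplex [p,q,r] to [q,r] − [p,r] + [p,q]. For instance
  ∂AEF = EF − AF + AE,
  ∂ABD = BD − AD + AB.
This gives a 12×6 integer matrix of rank 6; reducing to Smith normal form yields diagonal entries (1,1,1,1,1,1).

Now H_k = ker ∂_k / im ∂_{k+1}, so:

  H_2: rank ker ∂_2 − rank ∂_3 = (6 − 6) − 0 = 0, and there is no ∂_3, so H_2 ≅ 0.

H_2 ≅ 0.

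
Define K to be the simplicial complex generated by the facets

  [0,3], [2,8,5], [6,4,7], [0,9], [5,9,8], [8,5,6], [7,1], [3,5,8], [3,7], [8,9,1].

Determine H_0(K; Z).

We work with the vertex ordering 0 < 1 < 2 < 3 < 4 < 5 < 6 < 7 < 8 < 9. The simplices of K, each written with vertices in increasing order, are:

  0-simplices (10): [0], [1], [2], [3], [4], [5], [6], [7], [8], [9]
  1-simplices (18): [0,3], [0,9], [1,7], [1,8], [1,9], [2,5], [2,8], [3,5], [3,7], [3,8], [4,6], [4,7], [5,6], [5,8], [5,9], [6,7], [6,8], [8,9]
  2-simplices (6): [1,8,9], [2,5,8], [3,5,8], [4,6,7], [5,6,8], [5,8,9]

giving chain groups C_0 ≅ Z^10, C_1 ≅ Z^18, C_2 ≅ Z^6.

The boundary map ∂_1: C_1 → C_0 is given by ∂[p,q] = [q] − [p].
The 10×18 boundary matrix has rank 9 and Smith normal form diag(1,1,1,1,1,1,1,1,1).

Boundary ∂_2: C_2 → C_1 acts by ∂[p,q,r] = [q,r] − [p,r] + [p,q]. For instance
  ∂[5,8,9] = [8,9] − [5,9] + [5,8],
  ∂[5,6,8] = [6,8] − [5,8] + [5,6].
The 18×6 boundary matrix has rank 6 and Smith normal form diag(1,1,1,1,1,1).

Computing H_k = (kernel of ∂_k) / (image of ∂_{k+1}):

  H_0: rank C_0 − rank ∂_1 = 10 − 9 = 1, and the invariant factors of ∂_1 are all 1, so H_0 ≅ Z.

H_0 = Z.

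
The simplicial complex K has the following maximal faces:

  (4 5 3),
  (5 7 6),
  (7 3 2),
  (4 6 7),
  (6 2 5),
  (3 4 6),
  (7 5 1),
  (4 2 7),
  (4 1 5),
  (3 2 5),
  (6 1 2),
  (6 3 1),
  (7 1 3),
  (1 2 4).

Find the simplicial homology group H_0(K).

H_0 ≅ Z.

We work with the vertex ordering 1 < 2 < 3 < 4 < 5 < 6 < 7. The simplices of K, each written with vertices in increasing order, are:

  0-simplices (7): [1], [2], [3], [4], [5], [6], [7]
  1-simplices (21): [1,2], [1,3], [1,4], [1,5], [1,6], [1,7], [2,3], [2,4], [2,5], [2,6], [2,7], [3,4], [3,5], [3,6], [3,7], [4,5], [4,6], [4,7], [5,6], [5,7], [6,7]
  2-simplices (14): [1,2,4], [1,2,6], [1,3,6], [1,3,7], [1,4,5], [1,5,7], [2,3,5], [2,3,7], [2,4,7], [2,5,6], [3,4,5], [3,4,6], [4,6,7], [5,6,7]

giving chain groups C_0 ≅ Z^7, C_1 ≅ Z^21, C_2 ≅ Z^14.

∂_1: C_1 → C_0 sends each edge [p,q] (with p < q) to q − p.
The resulting 7×21 matrix has rank 6, and its Smith normal form has invariant factors (1,1,1,1,1,1).

Boundary ∂_2: C_2 → C_1 sends each 2-simplex [p,q,r] to [q,r] − [p,r] + [p,q]. For instance
  ∂[1,2,4] = [2,4] − [1,4] + [1,2],
  ∂[2,5,6] = [5,6] − [2,6] + [2,5].
As a 21×14 matrix over Z this has rank 13, with invariant factors (1,1,1,1,1,1,1,1,1,1,1,1,1).

Now H_k = ker ∂_k / im ∂_{k+1}, so:

  H_0: rank C_0 − rank ∂_1 = 7 − 6 = 1, and the invariant factors of ∂_1 are all 1, so H_0 = Z.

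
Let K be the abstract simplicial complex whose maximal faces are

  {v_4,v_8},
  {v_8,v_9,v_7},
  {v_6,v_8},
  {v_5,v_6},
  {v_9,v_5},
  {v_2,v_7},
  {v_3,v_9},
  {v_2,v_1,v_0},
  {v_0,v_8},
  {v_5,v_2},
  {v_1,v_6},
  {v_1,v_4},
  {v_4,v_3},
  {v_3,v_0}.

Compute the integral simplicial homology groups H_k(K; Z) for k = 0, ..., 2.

K has 10 vertices, 18 edges, 2 triangles.
rank ∂_0 = 0, rank ∂_1 = 9 ⇒ b_0 = 10 − 0 − 9 = 1; all invariant factors of ∂_1 are 1 so no torsion. So H_0 ≅ Z.
rank ∂_1 = 9, rank ∂_2 = 2 ⇒ b_1 = 18 − 9 − 2 = 7; all invariant factors of ∂_2 are 1 so no torsion. So H_1 ≅ Z^7.
rank ∂_2 = 2, rank ∂_3 = 0 ⇒ b_2 = 2 − 2 − 0 = 0. So H_2 ≅ 0.

H_0 ≅ Z,  H_1 ≅ Z^7,  H_2 = 0.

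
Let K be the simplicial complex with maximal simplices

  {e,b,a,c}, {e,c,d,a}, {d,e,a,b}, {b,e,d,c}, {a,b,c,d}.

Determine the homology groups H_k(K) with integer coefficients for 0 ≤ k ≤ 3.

H_0 ≅ Z,  H_1 = 0,  H_2 = 0,  H_3 ≅ Z.

Take the total order a < b < c < d < e on the vertex set. Then K (dimension 3) consists of the simplices:

  0-simplices (5): a, b, c, d, e
  1-simplices (10): ab, ac, ad, ae, bc, bd, be, cd, ce, de
  2-simplices (10): abc, abd, abe, acd, ace, ade, bcd, bce, bde, cde
  3-simplices (5): abcd, abce, abde, acde, bcde

Hence C_0 ≅ Z^5, C_1 ≅ Z^10, C_2 ≅ Z^10, C_3 ≅ Z^5.

The boundary map ∂_1: C_1 → C_0 sends each edge [p,q] (with p < q) to q − p. For instance
  ∂ab = b − a.
The resulting 5×10 matrix has rank 4, and its Smith normal form has invariant factors (1,1,1,1).

∂_2: C_2 → C_1 acts by ∂[p,q,r] = [q,r] − [p,r] + [p,q]. For instance
  ∂bcd = cd − bd + bc,
  ∂bce = ce − be + bc.
This gives a 10×10 integer matrix of rank 6; reducing to Smith normal form yields diagonal entries (1,1,1,1,1,1).

The boundary map ∂_3: C_3 → C_2 sends each 3-simplex σ to the alternating sum Σ_i (−1)^i (σ with its i-th vertex removed). For instance
  ∂abcd = bcd − acd + abd − abc,
  ∂bcde = cde − bde + bce − bcd.
This gives a 10×5 integer matrix of rank 4; reducing to Smith normal form yields diagonal entries (1,1,1,1).

Now H_k = ker ∂_k / im ∂_{k+1}, so:

  H_0: rank C_0 − rank ∂_1 = 5 − 4 = 1, and the invariant factors of ∂_1 are all 1, so H_0 ≅ Z.
  H_1: rank ker ∂_1 − rank ∂_2 = (10 − 4) − 6 = 0, and the invariant factors of ∂_2 are all 1, so H_1 ≅ 0.
  H_2: rank ker ∂_2 − rank ∂_3 = (10 − 6) − 4 = 0, and the invariant factors of ∂_3 are all 1, so H_2 ≅ 0.
  H_3: rank ker ∂_3 − rank ∂_4 = (5 − 4) − 0 = 1, and there is no ∂_4, so H_3 ≅ Z.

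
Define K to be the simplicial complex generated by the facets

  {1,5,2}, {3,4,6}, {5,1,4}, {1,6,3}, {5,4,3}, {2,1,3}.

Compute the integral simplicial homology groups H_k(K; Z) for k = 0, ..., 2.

Fix the vertex order 1 < 2 < 3 < 4 < 5 < 6 and write every simplex with vertices in increasing order. Then dim K = 2 and the simplices of K are:

  0-simplices (6): [1], [2], [3], [4], [5], [6]
  1-simplices (12): [1,2], [1,3], [1,4], [1,5], [1,6], [2,3], [2,5], [3,4], [3,5], [3,6], [4,5], [4,6]
  2-simplices (6): [1,2,3], [1,2,5], [1,3,6], [1,4,5], [3,4,5], [3,4,6]

giving chain groups C_0 ≅ Z^6, C_1 ≅ Z^12, C_2 ≅ Z^6.

∂_1: C_1 → C_0 maps an edge to its endpoints' difference, ∂[p,q] = q − p. For instance
  ∂[2,3] = [3] − [2].
As a 6×12 matrix over Z this has rank 5, with invariant factors (1,1,1,1,1).

The boundary map ∂_2: C_2 → C_1 acts by ∂[p,q,r] = [q,r] − [p,r] + [p,q]. For instance
  ∂[1,3,6] = [3,6] − [1,6] + [1,3],
  ∂[3,4,5] = [4,5] − [3,5] + [3,4].
The resulting 12×6 matrix has rank 6, and its Smith normal form has invariant factors (1,1,1,1,1,1).

Now H_k = ker ∂_k / im ∂_{k+1}, so:

  H_0: rank C_0 − rank ∂_1 = 6 − 5 = 1, and the invariant factors of ∂_1 are all 1, so H_0 ≅ Z.
  H_1: rank ker ∂_1 − rank ∂_2 = (12 − 5) − 6 = 1, and the invariant factors of ∂_2 are all 1, so H_1 ≅ Z.
  H_2: rank ker ∂_2 − rank ∂_3 = (6 − 6) − 0 = 0, and there is no ∂_3, so H_2 ≅ 0.

H_0 = Z,  H_1 = Z,  H_2 = 0.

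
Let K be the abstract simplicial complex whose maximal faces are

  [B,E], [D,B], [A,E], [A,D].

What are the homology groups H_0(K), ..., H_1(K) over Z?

Order the vertices as A < B < D < E. Listing each simplex with vertices in this order, K has dimension 1 with simplices:

  0-simplices (4): A, B, D, E
  1-simplices (4): AD, AE, BD, BE

so the chain groups are C_0 ≅ Z^4, C_1 ≅ Z^4.

∂_1: C_1 → C_0 maps an edge to its endpoints' difference, ∂[p,q] = q − p.
The 4×4 boundary matrix has rank 3 and Smith normal form diag(1,1,1).

Computing H_k = (kernel of ∂_k) / (image of ∂_{k+1}):

  H_0: rank C_0 − rank ∂_1 = 4 − 3 = 1, and the invariant factors of ∂_1 are all 1, so H_0 ≅ Z.
  H_1: rank ker ∂_1 − rank ∂_2 = (4 − 3) − 0 = 1, and there is no ∂_2, so H_1 ≅ Z.

H_0 = Z,  H_1 = Z.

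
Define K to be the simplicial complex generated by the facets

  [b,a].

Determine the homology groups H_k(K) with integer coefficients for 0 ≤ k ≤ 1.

H_0 ≅ Z,  H_1 = 0.

We work with the vertex ordering a < b. The simplices of K, each written with vertices in increasing order, are:

  0-simplices (2): a, b
  1-simplices (1): ab

giving chain groups C_0 ≅ Z^2, C_1 ≅ Z^1.

Boundary ∂_1: C_1 → C_0 sends each edge [p,q] (with p < q) to q − p. For instance
  ∂ab = b − a.
The resulting 2×1 matrix has rank 1, and its Smith normal form has invariant factors (1).

From H_k ≅ ker(∂_k) / im(∂_{k+1}) we obtain:

  H_0: rank C_0 − rank ∂_1 = 2 − 1 = 1, and the invariant factors of ∂_1 are all 1, so H_0 ≅ Z.
  H_1: rank ker ∂_1 − rank ∂_2 = (1 − 1) − 0 = 0, and there is no ∂_2, so H_1 ≅ 0.

(K is a triangulation of the 1-simplex.)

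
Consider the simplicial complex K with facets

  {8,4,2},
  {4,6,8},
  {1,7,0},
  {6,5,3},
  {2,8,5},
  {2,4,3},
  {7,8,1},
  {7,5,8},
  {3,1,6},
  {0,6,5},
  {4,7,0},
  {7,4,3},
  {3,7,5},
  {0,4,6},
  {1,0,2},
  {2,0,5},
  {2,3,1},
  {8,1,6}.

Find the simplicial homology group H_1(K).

Take the total order 0 < 1 < 2 < 3 < 4 < 5 < 6 < 7 < 8 on the vertex set. Then K (dimension 2) consists of the simplices:

  0-simplices (9): [0], [1], [2], [3], [4], [5], [6], [7], [8]
  1-simplices (27): (27 of them)
  2-simplices (18): [0,1,2], [0,1,7], [0,2,5], [0,4,6], [0,4,7], [0,5,6], [1,2,3], [1,3,6], [1,6,8], [1,7,8], [2,3,4], [2,4,8], [2,5,8], [3,4,7], [3,5,6], [3,5,7], [4,6,8], [5,7,8]

Hence C_0 ≅ Z^9, C_1 ≅ Z^27, C_2 ≅ Z^18.

The boundary map ∂_1: C_1 → C_0 sends each edge [p,q] (with p < q) to q − p.
This gives a 9×27 integer matrix of rank 8; reducing to Smith normal form yields diagonal entries (1,1,1,1,1,1,1,1).

∂_2: C_2 → C_1 sends each 2-simplex [p,q,r] to [q,r] − [p,r] + [p,q]. For instance
  ∂[0,4,6] = [4,6] − [0,6] + [0,4],
  ∂[1,6,8] = [6,8] − [1,8] + [1,6].
This gives a 27×18 integer matrix of rank 17; reducing to Smith normal form yields diagonal entries (1,1,1,1,1,1,1,1,1,1,1,1,1,1,1,1,1).

Reading off H_k = ker ∂_k / im ∂_{k+1}:

  H_1: rank ker ∂_1 − rank ∂_2 = (27 − 8) − 17 = 2, and the invariant factors of ∂_2 are all 1, so H_1 ≅ Z^2.

(K is a triangulation of the torus T^2.)

H_1 ≅ Z^2.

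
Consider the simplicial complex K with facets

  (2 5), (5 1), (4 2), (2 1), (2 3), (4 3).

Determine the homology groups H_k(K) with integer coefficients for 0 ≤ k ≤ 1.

We work with the vertex ordering 1 < 2 < 3 < 4 < 5. The simplices of K, each written with vertices in increasing order, are:

  0-simplices (5): [1], [2], [3], [4], [5]
  1-simplices (6): [1,2], [1,5], [2,3], [2,4], [2,5], [3,4]

so the chain groups are C_0 ≅ Z^5, C_1 ≅ Z^6.

The boundary map ∂_1: C_1 → C_0 is given by ∂[p,q] = [q] − [p].
The 5×6 boundary matrix has rank 4 and Smith normal form diag(1,1,1,1).

Now H_k = ker ∂_k / im ∂_{k+1}, so:

  H_0: rank C_0 − rank ∂_1 = 5 − 4 = 1, and the invariant factors of ∂_1 are all 1, so H_0 = Z.
  H_1: rank ker ∂_1 − rank ∂_2 = (6 − 4) − 0 = 2, and there is no ∂_2, so H_1 = Z^2.

H_0 ≅ Z,  H_1 ≅ Z^2.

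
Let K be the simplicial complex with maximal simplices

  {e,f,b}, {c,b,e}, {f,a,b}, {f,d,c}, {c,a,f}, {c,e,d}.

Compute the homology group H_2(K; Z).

H_2 = 0.

Order the vertices as a < b < c < d < e < f. Listing each simplex with vertices in this order, K has dimension 2 with simplices:

  0-simplices (6): a, b, c, d, e, f
  1-simplices (12): ab, ac, af, bc, be, bf, cd, ce, cf, de, df, ef
  2-simplices (6): abf, acf, bce, bef, cde, cdf

so the chain groups are C_0 ≅ Z^6, C_1 ≅ Z^12, C_2 ≅ Z^6.

∂_1: C_1 → C_0 sends each edge [p,q] (with p < q) to q − p.
This gives a 6×12 integer matrix of rank 5; reducing to Smith normal form yields diagonal entries (1,1,1,1,1).

The boundary map ∂_2: C_2 → C_1 maps a triangle to the signed sum of its edges. For instance
  ∂cdf = df − cf + cd,
  ∂cde = de − ce + cd.
This gives a 12×6 integer matrix of rank 6; reducing to Smith normal form yields diagonal entries (1,1,1,1,1,1).

Now H_k = ker ∂_k / im ∂_{k+1}, so:

  H_2: rank ker ∂_2 − rank ∂_3 = (6 − 6) − 0 = 0, and there is no ∂_3, so H_2 ≅ 0.

(K is a triangulation of the cylinder S^1 x I.)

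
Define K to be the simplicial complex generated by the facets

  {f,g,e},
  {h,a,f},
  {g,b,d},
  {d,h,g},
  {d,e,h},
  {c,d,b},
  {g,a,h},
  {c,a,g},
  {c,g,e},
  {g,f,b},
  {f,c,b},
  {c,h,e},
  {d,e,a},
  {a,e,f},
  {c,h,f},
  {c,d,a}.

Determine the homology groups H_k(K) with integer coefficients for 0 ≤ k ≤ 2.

H_0 = Z,  H_1 = Z^2,  H_2 = Z.

Take the total order a < b < c < d < e < f < g < h on the vertex set. Then K (dimension 2) consists of the simplices:

  0-simplices (8): a, b, c, d, e, f, g, h
  1-simplices (24): ac, ad, ae, af, ag, ah, bc, bd, bf, bg, cd, ce, cf, cg, ch, de, dg, dh, ef, eg, eh, fg, fh, gh
  2-simplices (16): acd, acg, ade, aef, afh, agh, bcd, bcf, bdg, bfg, ceg, ceh, cfh, deh, dgh, efg

Hence C_0 ≅ Z^8, C_1 ≅ Z^24, C_2 ≅ Z^16.

∂_1: C_1 → C_0 maps an edge to its endpoints' difference, ∂[p,q] = q − p. For instance
  ∂bc = c − b.
The resulting 8×24 matrix has rank 7, and its Smith normal form has invariant factors (1,1,1,1,1,1,1).

Boundary ∂_2: C_2 → C_1 maps a triangle to the signed sum of its edges. For instance
  ∂bdg = dg − bg + bd,
  ∂deh = eh − dh + de.
This gives a 24×16 integer matrix of rank 15; reducing to Smith normal form yields diagonal entries (1,1,1,1,1,1,1,1,1,1,1,1,1,1,1).

From H_k ≅ ker(∂_k) / im(∂_{k+1}) we obtain:

  H_0: rank C_0 − rank ∂_1 = 8 − 7 = 1, and the invariant factors of ∂_1 are all 1, so H_0 = Z.
  H_1: rank ker ∂_1 − rank ∂_2 = (24 − 7) − 15 = 2, and the invariant factors of ∂_2 are all 1, so H_1 = Z^2.
  H_2: rank ker ∂_2 − rank ∂_3 = (16 − 15) − 0 = 1, and there is no ∂_3, so H_2 = Z.

(K is a triangulation of the torus T^2.)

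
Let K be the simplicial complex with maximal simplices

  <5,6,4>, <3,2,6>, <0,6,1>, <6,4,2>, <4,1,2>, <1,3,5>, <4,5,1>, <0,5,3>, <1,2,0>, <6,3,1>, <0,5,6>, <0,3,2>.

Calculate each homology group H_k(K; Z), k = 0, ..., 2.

H_0 ≅ Z,  H_1 ≅ Z/2Z,  H_2 = 0.

Take the total order 0 < 1 < 2 < 3 < 4 < 5 < 6 on the vertex set. Then K (dimension 2) consists of the simplices:

  0-simplices (7): [0], [1], [2], [3], [4], [5], [6]
  1-simplices (18): [0,1], [0,2], [0,3], [0,5], [0,6], [1,2], [1,3], [1,4], [1,5], [1,6], [2,3], [2,4], [2,6], [3,5], [3,6], [4,5], [4,6], [5,6]
  2-simplices (12): [0,1,2], [0,1,6], [0,2,3], [0,3,5], [0,5,6], [1,2,4], [1,3,5], [1,3,6], [1,4,5], [2,3,6], [2,4,6], [4,5,6]

Hence C_0 ≅ Z^7, C_1 ≅ Z^18, C_2 ≅ Z^12.

∂_1: C_1 → C_0 is given by ∂[p,q] = [q] − [p].
As a 7×18 matrix over Z this has rank 6, with invariant factors (1,1,1,1,1,1).

∂_2: C_2 → C_1 acts by ∂[p,q,r] = [q,r] − [p,r] + [p,q]. For instance
  ∂[0,2,3] = [2,3] − [0,3] + [0,2],
  ∂[0,5,6] = [5,6] − [0,6] + [0,5].
The resulting 18×12 matrix has rank 12, and its Smith normal form has invariant factors (1,1,1,1,1,1,1,1,1,1,1,2).

Now H_k = ker ∂_k / im ∂_{k+1}, so:

  H_0: rank C_0 − rank ∂_1 = 7 − 6 = 1, and the invariant factors of ∂_1 are all 1, so H_0 = Z.
  H_1: rank ker ∂_1 − rank ∂_2 = (18 − 6) − 12 = 0, and ∂_2 has invariant factor 2 > 1, so H_1 = Z/2Z.
  H_2: rank ker ∂_2 − rank ∂_3 = (12 − 12) − 0 = 0, and there is no ∂_3, so H_2 = 0.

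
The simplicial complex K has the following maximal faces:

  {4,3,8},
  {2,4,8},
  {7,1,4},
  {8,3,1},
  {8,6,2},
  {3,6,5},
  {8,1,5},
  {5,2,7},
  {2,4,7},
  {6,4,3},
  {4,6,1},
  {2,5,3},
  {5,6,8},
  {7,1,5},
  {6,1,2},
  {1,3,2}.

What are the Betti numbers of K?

Order the vertices as 1 < 2 < 3 < 4 < 5 < 6 < 7 < 8. Listing each simplex with vertices in this order, K has dimension 2 with simplices:

  0-simplices (8): [1], [2], [3], [4], [5], [6], [7], [8]
  1-simplices (24): (24 of them)
  2-simplices (16): [1,2,3], [1,2,6], [1,3,8], [1,4,6], [1,4,7], [1,5,7], [1,5,8], [2,3,5], [2,4,7], [2,4,8], [2,5,7], [2,6,8], [3,4,6], [3,4,8], [3,5,6], [5,6,8]

Hence C_0 ≅ Z^8, C_1 ≅ Z^24, C_2 ≅ Z^16.

∂_1: C_1 → C_0 sends each edge [p,q] (with p < q) to q − p.
As a 8×24 matrix over Z this has rank 7, with invariant factors (1,1,1,1,1,1,1).

The boundary map ∂_2: C_2 → C_1 maps a triangle to the signed sum of its edges. For instance
  ∂[2,4,7] = [4,7] − [2,7] + [2,4],
  ∂[1,4,6] = [4,6] − [1,6] + [1,4].
The resulting 24×16 matrix has rank 15, and its Smith normal form has invariant factors (1,1,1,1,1,1,1,1,1,1,1,1,1,1,1).

Reading off H_k = ker ∂_k / im ∂_{k+1}:

  H_0: rank C_0 − rank ∂_1 = 8 − 7 = 1, and the invariant factors of ∂_1 are all 1, so H_0 = Z.
  H_1: rank ker ∂_1 − rank ∂_2 = (24 − 7) − 15 = 2, and the invariant factors of ∂_2 are all 1, so H_1 = Z^2.
  H_2: rank ker ∂_2 − rank ∂_3 = (16 − 15) − 0 = 1, and there is no ∂_3, so H_2 = Z.

(K is a triangulation of the torus T^2.)

Hence the Betti numbers are b_0 = 1, b_1 = 2, b_2 = 1.

b_0 = 1, b_1 = 2, b_2 = 1.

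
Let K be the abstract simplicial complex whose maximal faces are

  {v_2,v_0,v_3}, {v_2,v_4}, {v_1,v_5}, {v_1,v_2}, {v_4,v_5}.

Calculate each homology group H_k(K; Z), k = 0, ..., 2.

H_0 ≅ Z,  H_1 ≅ Z,  H_2 = 0.

Order the vertices as v_0 < v_1 < v_2 < v_3 < v_4 < v_5. Listing each simplex with vertices in this order, K has dimension 2 with simplices:

  0-simplices (6): [v_0], [v_1], [v_2], [v_3], [v_4], [v_5]
  1-simplices (7): [v_0,v_2], [v_0,v_3], [v_1,v_2], [v_1,v_5], [v_2,v_3], [v_2,v_4], [v_4,v_5]
  2-simplices (1): [v_0,v_2,v_3]

Hence C_0 ≅ Z^6, C_1 ≅ Z^7, C_2 ≅ Z^1.

The boundary map ∂_1: C_1 → C_0 maps an edge to its endpoints' difference, ∂[p,q] = q − p.
As a 6×7 matrix over Z this has rank 5, with invariant factors (1,1,1,1,1).

Boundary ∂_2: C_2 → C_1 maps a triangle to the signed sum of its edges. For instance
  ∂[v_0,v_2,v_3] = [v_2,v_3] − [v_0,v_3] + [v_0,v_2].
This gives a 7×1 integer matrix of rank 1; reducing to Smith normal form yields diagonal entries (1).

Computing H_k = (kernel of ∂_k) / (image of ∂_{k+1}):

  H_0: rank C_0 − rank ∂_1 = 6 − 5 = 1, and the invariant factors of ∂_1 are all 1, so H_0 ≅ Z.
  H_1: rank ker ∂_1 − rank ∂_2 = (7 − 5) − 1 = 1, and the invariant factors of ∂_2 are all 1, so H_1 ≅ Z.
  H_2: rank ker ∂_2 − rank ∂_3 = (1 − 1) − 0 = 0, and there is no ∂_3, so H_2 ≅ 0.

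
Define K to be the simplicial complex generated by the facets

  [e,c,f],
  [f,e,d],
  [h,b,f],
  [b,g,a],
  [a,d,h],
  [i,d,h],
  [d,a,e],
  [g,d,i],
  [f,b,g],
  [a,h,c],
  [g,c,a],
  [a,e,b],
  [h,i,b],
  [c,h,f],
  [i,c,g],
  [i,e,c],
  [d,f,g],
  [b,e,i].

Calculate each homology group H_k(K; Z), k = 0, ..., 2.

We work with the vertex ordering a < b < c < d < e < f < g < h < i. The simplices of K, each written with vertices in increasing order, are:

  0-simplices (9): a, b, c, d, e, f, g, h, i
  1-simplices (27): ab, ac, ad, ae, ag, ah, be, bf, bg, bh, bi, ce, cf, cg, ch, ci, de, df, dg, dh, di, ef, ei, fg, fh, gi, hi
  2-simplices (18): abe, abg, acg, ach, ade, adh, bei, bfg, bfh, bhi, cef, cei, cfh, cgi, def, dfg, dgi, dhi

Hence C_0 ≅ Z^9, C_1 ≅ Z^27, C_2 ≅ Z^18.

The boundary map ∂_1: C_1 → C_0 maps an edge to its endpoints' difference, ∂[p,q] = q − p.
As a 9×27 matrix over Z this has rank 8, with invariant factors (1,1,1,1,1,1,1,1).

Boundary ∂_2: C_2 → C_1 sends each 2-simplex [p,q,r] to [q,r] − [p,r] + [p,q]. For instance
  ∂cei = ei − ci + ce,
  ∂dfg = fg − dg + df.
This gives a 27×18 integer matrix of rank 17; reducing to Smith normal form yields diagonal entries (1,1,1,1,1,1,1,1,1,1,1,1,1,1,1,1,1).

Reading off H_k = ker ∂_k / im ∂_{k+1}:

  H_0: rank C_0 − rank ∂_1 = 9 − 8 = 1, and the invariant factors of ∂_1 are all 1, so H_0 = Z.
  H_1: rank ker ∂_1 − rank ∂_2 = (27 − 8) − 17 = 2, and the invariant factors of ∂_2 are all 1, so H_1 = Z^2.
  H_2: rank ker ∂_2 − rank ∂_3 = (18 − 17) − 0 = 1, and there is no ∂_3, so H_2 = Z.

H_0 ≅ Z,  H_1 ≅ Z^2,  H_2 ≅ Z.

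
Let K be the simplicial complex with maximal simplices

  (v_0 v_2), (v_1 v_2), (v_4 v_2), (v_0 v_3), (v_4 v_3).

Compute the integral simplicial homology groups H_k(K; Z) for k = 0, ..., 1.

H_0 ≅ Z,  H_1 ≅ Z.

Take the total order v_0 < v_1 < v_2 < v_3 < v_4 on the vertex set. Then K (dimension 1) consists of the simplices:

  0-simplices (5): [v_0], [v_1], [v_2], [v_3], [v_4]
  1-simplices (5): [v_0,v_2], [v_0,v_3], [v_1,v_2], [v_2,v_4], [v_3,v_4]

Hence C_0 ≅ Z^5, C_1 ≅ Z^5.

∂_1: C_1 → C_0 maps an edge to its endpoints' difference, ∂[p,q] = q − p. For instance
  ∂[v_3,v_4] = [v_4] − [v_3].
As a 5×5 matrix over Z this has rank 4, with invariant factors (1,1,1,1).

Reading off H_k = ker ∂_k / im ∂_{k+1}:

  H_0: rank C_0 − rank ∂_1 = 5 − 4 = 1, and the invariant factors of ∂_1 are all 1, so H_0 ≅ Z.
  H_1: rank ker ∂_1 − rank ∂_2 = (5 − 4) − 0 = 1, and there is no ∂_2, so H_1 ≅ Z.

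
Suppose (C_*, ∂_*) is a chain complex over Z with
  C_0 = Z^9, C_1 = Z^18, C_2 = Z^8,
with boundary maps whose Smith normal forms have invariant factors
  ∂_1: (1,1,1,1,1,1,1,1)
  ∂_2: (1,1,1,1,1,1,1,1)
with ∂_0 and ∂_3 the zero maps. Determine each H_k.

H_0 = Z,  H_1 = Z^2,  H_2 = 0.

H_0: b_0 = 9 − 0 − 8 = 1; torsion from ∂_1 factors > 1: none. So H_0 = Z.
H_1: b_1 = 18 − 8 − 8 = 2; torsion from ∂_2 factors > 1: none. So H_1 = Z^2.
H_2: b_2 = 8 − 8 − 0 = 0; torsion from ∂_3 factors > 1: none. So H_2 = 0.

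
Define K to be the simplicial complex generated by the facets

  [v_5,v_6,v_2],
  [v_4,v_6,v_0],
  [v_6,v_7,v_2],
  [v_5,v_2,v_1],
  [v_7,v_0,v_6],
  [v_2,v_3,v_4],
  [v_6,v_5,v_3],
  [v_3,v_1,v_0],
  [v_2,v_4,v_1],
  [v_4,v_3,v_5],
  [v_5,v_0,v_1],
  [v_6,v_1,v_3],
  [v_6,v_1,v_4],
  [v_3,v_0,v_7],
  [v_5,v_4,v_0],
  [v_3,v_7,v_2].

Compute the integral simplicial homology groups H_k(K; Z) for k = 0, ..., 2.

H_0 ≅ Z,  H_1 ≅ Z^2,  H_2 ≅ Z.

We work with the vertex ordering v_0 < v_1 < v_2 < v_3 < v_4 < v_5 < v_6 < v_7. The simplices of K, each written with vertices in increasing order, are:

  0-simplices (8): [v_0], [v_1], [v_2], [v_3], [v_4], [v_5], [v_6], [v_7]
  1-simplices (24): (24 of them)
  2-simplices (16): (16 of them)

giving chain groups C_0 ≅ Z^8, C_1 ≅ Z^24, C_2 ≅ Z^16.

Boundary ∂_1: C_1 → C_0 maps an edge to its endpoints' difference, ∂[p,q] = q − p. For instance
  ∂[v_1,v_6] = [v_6] − [v_1].
The 8×24 boundary matrix has rank 7 and Smith normal form diag(1,1,1,1,1,1,1).

The boundary map ∂_2: C_2 → C_1 sends each 2-simplex [p,q,r] to [q,r] − [p,r] + [p,q]. For instance
  ∂[v_1,v_3,v_6] = [v_3,v_6] − [v_1,v_6] + [v_1,v_3],
  ∂[v_0,v_4,v_5] = [v_4,v_5] − [v_0,v_5] + [v_0,v_4].
The 24×16 boundary matrix has rank 15 and Smith normal form diag(1,1,1,1,1,1,1,1,1,1,1,1,1,1,1).

Now H_k = ker ∂_k / im ∂_{k+1}, so:

  H_0: rank C_0 − rank ∂_1 = 8 − 7 = 1, and the invariant factors of ∂_1 are all 1, so H_0 = Z.
  H_1: rank ker ∂_1 − rank ∂_2 = (24 − 7) − 15 = 2, and the invariant factors of ∂_2 are all 1, so H_1 = Z^2.
  H_2: rank ker ∂_2 − rank ∂_3 = (16 − 15) − 0 = 1, and there is no ∂_3, so H_2 = Z.

As a check, the Euler characteristic is 8 − 24 + 16 = 0, which agrees with 1 − 2 + 1 = 0.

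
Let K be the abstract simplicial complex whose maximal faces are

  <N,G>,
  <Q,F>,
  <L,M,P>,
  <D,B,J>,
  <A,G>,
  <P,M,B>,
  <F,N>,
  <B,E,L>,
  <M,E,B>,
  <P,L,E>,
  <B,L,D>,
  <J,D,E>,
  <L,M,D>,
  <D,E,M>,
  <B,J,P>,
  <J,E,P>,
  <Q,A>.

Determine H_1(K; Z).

H_1 ≅ Z ⊕ Z/2Z.

K has 12 vertices, 23 edges, 12 triangles.
rank ∂_1 = 10, rank ∂_2 = 12 ⇒ b_1 = 23 − 10 − 12 = 1; ∂_2 has invariant factor(s) [2] giving torsion. So H_1 ≅ Z ⊕ Z/2Z.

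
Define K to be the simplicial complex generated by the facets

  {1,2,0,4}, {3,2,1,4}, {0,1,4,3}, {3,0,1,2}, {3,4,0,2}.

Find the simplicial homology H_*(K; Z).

H_0 = Z,  H_1 = 0,  H_2 = 0,  H_3 = Z.

We work with the vertex ordering 0 < 1 < 2 < 3 < 4. The simplices of K, each written with vertices in increasing order, are:

  0-simplices (5): [0], [1], [2], [3], [4]
  1-simplices (10): [0,1], [0,2], [0,3], [0,4], [1,2], [1,3], [1,4], [2,3], [2,4], [3,4]
  2-simplices (10): [0,1,2], [0,1,3], [0,1,4], [0,2,3], [0,2,4], [0,3,4], [1,2,3], [1,2,4], [1,3,4], [2,3,4]
  3-simplices (5): [0,1,2,3], [0,1,2,4], [0,1,3,4], [0,2,3,4], [1,2,3,4]

so the chain groups are C_0 ≅ Z^5, C_1 ≅ Z^10, C_2 ≅ Z^10, C_3 ≅ Z^5.

Boundary ∂_1: C_1 → C_0 sends each edge [p,q] (with p < q) to q − p.
As a 5×10 matrix over Z this has rank 4, with invariant factors (1,1,1,1).

∂_2: C_2 → C_1 acts by ∂[p,q,r] = [q,r] − [p,r] + [p,q]. For instance
  ∂[0,1,2] = [1,2] − [0,2] + [0,1],
  ∂[0,1,3] = [1,3] − [0,3] + [0,1].
The resulting 10×10 matrix has rank 6, and its Smith normal form has invariant factors (1,1,1,1,1,1).

∂_3: C_3 → C_2 sends each 3-simplex σ to the alternating sum Σ_i (−1)^i (σ with its i-th vertex removed). For instance
  ∂[0,1,3,4] = [1,3,4] − [0,3,4] + [0,1,4] − [0,1,3],
  ∂[0,2,3,4] = [2,3,4] − [0,3,4] + [0,2,4] − [0,2,3].
The resulting 10×5 matrix has rank 4, and its Smith normal form has invariant factors (1,1,1,1).

Now H_k = ker ∂_k / im ∂_{k+1}, so:

  H_0: rank C_0 − rank ∂_1 = 5 − 4 = 1, and the invariant factors of ∂_1 are all 1, so H_0 = Z.
  H_1: rank ker ∂_1 − rank ∂_2 = (10 − 4) − 6 = 0, and the invariant factors of ∂_2 are all 1, so H_1 = 0.
  H_2: rank ker ∂_2 − rank ∂_3 = (10 − 6) − 4 = 0, and the invariant factors of ∂_3 are all 1, so H_2 = 0.
  H_3: rank ker ∂_3 − rank ∂_4 = (5 − 4) − 0 = 1, and there is no ∂_4, so H_3 = Z.

As a check, the Euler characteristic is 5 − 10 + 10 − 5 = 0, which agrees with 1 − 0 + 0 − 1 = 0.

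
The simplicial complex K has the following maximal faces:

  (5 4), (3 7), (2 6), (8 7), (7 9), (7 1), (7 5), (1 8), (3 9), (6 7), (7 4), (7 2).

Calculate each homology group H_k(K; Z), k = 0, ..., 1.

H_0 ≅ Z,  H_1 ≅ Z^4.

We work with the vertex ordering 1 < 2 < 3 < 4 < 5 < 6 < 7 < 8 < 9. The simplices of K, each written with vertices in increasing order, are:

  0-simplices (9): [1], [2], [3], [4], [5], [6], [7], [8], [9]
  1-simplices (12): [1,7], [1,8], [2,6], [2,7], [3,7], [3,9], [4,5], [4,7], [5,7], [6,7], [7,8], [7,9]

so the chain groups are C_0 ≅ Z^9, C_1 ≅ Z^12.

The boundary map ∂_1: C_1 → C_0 maps an edge to its endpoints' difference, ∂[p,q] = q − p.
As a 9×12 matrix over Z this has rank 8, with invariant factors (1,1,1,1,1,1,1,1).

Reading off H_k = ker ∂_k / im ∂_{k+1}:

  H_0: rank C_0 − rank ∂_1 = 9 − 8 = 1, and the invariant factors of ∂_1 are all 1, so H_0 ≅ Z.
  H_1: rank ker ∂_1 − rank ∂_2 = (12 − 8) − 0 = 4, and there is no ∂_2, so H_1 ≅ Z^4.

As a check, the Euler characteristic is 9 − 12 = -3, which agrees with 1 − 4 = -3.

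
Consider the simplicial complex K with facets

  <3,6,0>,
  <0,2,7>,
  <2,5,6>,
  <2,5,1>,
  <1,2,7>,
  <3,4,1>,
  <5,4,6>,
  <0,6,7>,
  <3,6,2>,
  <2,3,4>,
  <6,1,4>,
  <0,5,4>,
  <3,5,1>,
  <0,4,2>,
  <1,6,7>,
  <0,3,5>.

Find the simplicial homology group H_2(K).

H_2 ≅ Z.

Fix the vertex order 0 < 1 < 2 < 3 < 4 < 5 < 6 < 7 and write every simplex with vertices in increasing order. Then dim K = 2 and the simplices of K are:

  0-simplices (8): [0], [1], [2], [3], [4], [5], [6], [7]
  1-simplices (24): (24 of them)
  2-simplices (16): [0,2,4], [0,2,7], [0,3,5], [0,3,6], [0,4,5], [0,6,7], [1,2,5], [1,2,7], [1,3,4], [1,3,5], [1,4,6], [1,6,7], [2,3,4], [2,3,6], [2,5,6], [4,5,6]

giving chain groups C_0 ≅ Z^8, C_1 ≅ Z^24, C_2 ≅ Z^16.

∂_1: C_1 → C_0 maps an edge to its endpoints' difference, ∂[p,q] = q − p. For instance
  ∂[3,4] = [4] − [3].
This gives a 8×24 integer matrix of rank 7; reducing to Smith normal form yields diagonal entries (1,1,1,1,1,1,1).

The boundary map ∂_2: C_2 → C_1 sends each 2-simplex [p,q,r] to [q,r] − [p,r] + [p,q]. For instance
  ∂[0,4,5] = [4,5] − [0,5] + [0,4],
  ∂[2,5,6] = [5,6] − [2,6] + [2,5].
The 24×16 boundary matrix has rank 15 and Smith normal form diag(1,1,1,1,1,1,1,1,1,1,1,1,1,1,1).

From H_k ≅ ker(∂_k) / im(∂_{k+1}) we obtain:

  H_2: rank ker ∂_2 − rank ∂_3 = (16 − 15) − 0 = 1, and there is no ∂_3, so H_2 ≅ Z.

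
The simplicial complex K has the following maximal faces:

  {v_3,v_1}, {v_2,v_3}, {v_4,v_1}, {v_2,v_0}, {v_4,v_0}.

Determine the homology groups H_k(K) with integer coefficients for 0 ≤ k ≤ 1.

Fix the vertex order v_0 < v_1 < v_2 < v_3 < v_4 and write every simplex with vertices in increasing order. Then dim K = 1 and the simplices of K are:

  0-simplices (5): [v_0], [v_1], [v_2], [v_3], [v_4]
  1-simplices (5): [v_0,v_2], [v_0,v_4], [v_1,v_3], [v_1,v_4], [v_2,v_3]

giving chain groups C_0 ≅ Z^5, C_1 ≅ Z^5.

The boundary map ∂_1: C_1 → C_0 is given by ∂[p,q] = [q] − [p].
The resulting 5×5 matrix has rank 4, and its Smith normal form has invariant factors (1,1,1,1).

From H_k ≅ ker(∂_k) / im(∂_{k+1}) we obtain:

  H_0: rank C_0 − rank ∂_1 = 5 − 4 = 1, and the invariant factors of ∂_1 are all 1, so H_0 = Z.
  H_1: rank ker ∂_1 − rank ∂_2 = (5 − 4) − 0 = 1, and there is no ∂_2, so H_1 = Z.

As a check, the Euler characteristic is 5 − 5 = 0, which agrees with 1 − 1 = 0.
(K is a triangulation of the circle S^1.)

H_0 ≅ Z,  H_1 ≅ Z.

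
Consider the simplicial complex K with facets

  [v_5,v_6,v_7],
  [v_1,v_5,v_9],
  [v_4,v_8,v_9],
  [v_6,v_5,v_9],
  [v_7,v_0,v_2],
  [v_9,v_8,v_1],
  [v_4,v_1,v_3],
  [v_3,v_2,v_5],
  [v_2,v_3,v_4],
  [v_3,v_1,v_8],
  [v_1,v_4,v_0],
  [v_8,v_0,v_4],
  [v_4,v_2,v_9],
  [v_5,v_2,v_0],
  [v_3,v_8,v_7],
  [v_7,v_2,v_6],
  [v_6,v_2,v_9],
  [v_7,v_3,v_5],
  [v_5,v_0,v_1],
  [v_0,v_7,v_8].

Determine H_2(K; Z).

H_2 = 0.

Fix the vertex order v_0 < v_1 < v_2 < v_3 < v_4 < v_5 < v_6 < v_7 < v_8 < v_9 and write every simplex with vertices in increasing order. Then dim K = 2 and the simplices of K are:

  0-simplices (10): [v_0], [v_1], [v_2], [v_3], [v_4], [v_5], [v_6], [v_7], [v_8], [v_9]
  1-simplices (30): (30 of them)
  2-simplices (20): (20 of them)

so the chain groups are C_0 ≅ Z^10, C_1 ≅ Z^30, C_2 ≅ Z^20.

The boundary map ∂_1: C_1 → C_0 maps an edge to its endpoints' difference, ∂[p,q] = q − p.
This gives a 10×30 integer matrix of rank 9; reducing to Smith normal form yields diagonal entries (1,1,1,1,1,1,1,1,1).

Boundary ∂_2: C_2 → C_1 maps a triangle to the signed sum of its edges. For instance
  ∂[v_2,v_4,v_9] = [v_4,v_9] − [v_2,v_9] + [v_2,v_4],
  ∂[v_5,v_6,v_7] = [v_6,v_7] − [v_5,v_7] + [v_5,v_6].
The 30×20 boundary matrix has rank 20 and Smith normal form diag(1,1,1,1,1,1,1,1,1,1,1,1,1,1,1,1,1,1,1,2).

Computing H_k = (kernel of ∂_k) / (image of ∂_{k+1}):

  H_2: rank ker ∂_2 − rank ∂_3 = (20 − 20) − 0 = 0, and there is no ∂_3, so H_2 ≅ 0.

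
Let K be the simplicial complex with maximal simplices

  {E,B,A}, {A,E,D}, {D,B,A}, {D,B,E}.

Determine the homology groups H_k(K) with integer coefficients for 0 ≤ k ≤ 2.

Take the total order A < B < D < E on the vertex set. Then K (dimension 2) consists of the simplices:

  0-simplices (4): A, B, D, E
  1-simplices (6): AB, AD, AE, BD, BE, DE
  2-simplices (4): ABD, ABE, ADE, BDE

Hence C_0 ≅ Z^4, C_1 ≅ Z^6, C_2 ≅ Z^4.

Boundary ∂_1: C_1 → C_0 is given by ∂[p,q] = [q] − [p].
The resulting 4×6 matrix has rank 3, and its Smith normal form has invariant factors (1,1,1).

The boundary map ∂_2: C_2 → C_1 sends each 2-simplex [p,q,r] to [q,r] − [p,r] + [p,q]. For instance
  ∂ADE = DE − AE + AD,
  ∂ABD = BD − AD + AB.
The resulting 6×4 matrix has rank 3, and its Smith normal form has invariant factors (1,1,1).

Reading off H_k = ker ∂_k / im ∂_{k+1}:

  H_0: rank C_0 − rank ∂_1 = 4 − 3 = 1, and the invariant factors of ∂_1 are all 1, so H_0 ≅ Z.
  H_1: rank ker ∂_1 − rank ∂_2 = (6 − 3) − 3 = 0, and the invariant factors of ∂_2 are all 1, so H_1 ≅ 0.
  H_2: rank ker ∂_2 − rank ∂_3 = (4 − 3) − 0 = 1, and there is no ∂_3, so H_2 ≅ Z.

As a check, the Euler characteristic is 4 − 6 + 4 = 2, which agrees with 1 − 0 + 1 = 2.
(K is a triangulation of the 2-sphere S^2.)

H_0 ≅ Z,  H_1 = 0,  H_2 ≅ Z.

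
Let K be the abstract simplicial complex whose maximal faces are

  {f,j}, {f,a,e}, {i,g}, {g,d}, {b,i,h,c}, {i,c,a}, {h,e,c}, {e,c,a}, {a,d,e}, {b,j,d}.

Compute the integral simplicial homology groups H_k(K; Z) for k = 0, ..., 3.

H_0 = Z,  H_1 = Z^3,  H_2 = 0,  H_3 = 0.

Take the total order a < b < c < d < e < f < g < h < i < j on the vertex set. Then K (dimension 3) consists of the simplices:

  0-simplices (10): a, b, c, d, e, f, g, h, i, j
  1-simplices (21): ac, ad, ae, af, ai, bc, bd, bh, bi, bj, ce, ch, ci, de, dg, dj, ef, eh, fj, gi, hi
  2-simplices (10): ace, aci, ade, aef, bch, bci, bdj, bhi, ceh, chi
  3-simplices (1): bchi

Hence C_0 ≅ Z^10, C_1 ≅ Z^21, C_2 ≅ Z^10, C_3 ≅ Z^1.

∂_1: C_1 → C_0 is given by ∂[p,q] = [q] − [p]. For instance
  ∂bj = j − b.
The 10×21 boundary matrix has rank 9 and Smith normal form diag(1,1,1,1,1,1,1,1,1).

∂_2: C_2 → C_1 maps a triangle to the signed sum of its edges. For instance
  ∂aci = ci − ai + ac,
  ∂bci = ci − bi + bc.
This gives a 21×10 integer matrix of rank 9; reducing to Smith normal form yields diagonal entries (1,1,1,1,1,1,1,1,1).

Boundary ∂_3: C_3 → C_2 sends each 3-simplex σ to the alternating sum Σ_i (−1)^i (σ with its i-th vertex removed). For instance
  ∂bchi = chi − bhi + bci − bch.
The 10×1 boundary matrix has rank 1 and Smith normal form diag(1).

Reading off H_k = ker ∂_k / im ∂_{k+1}:

  H_0: rank C_0 − rank ∂_1 = 10 − 9 = 1, and the invariant factors of ∂_1 are all 1, so H_0 = Z.
  H_1: rank ker ∂_1 − rank ∂_2 = (21 − 9) − 9 = 3, and the invariant factors of ∂_2 are all 1, so H_1 = Z^3.
  H_2: rank ker ∂_2 − rank ∂_3 = (10 − 9) − 1 = 0, and the invariant factors of ∂_3 are all 1, so H_2 = 0.
  H_3: rank ker ∂_3 − rank ∂_4 = (1 − 1) − 0 = 0, and there is no ∂_4, so H_3 = 0.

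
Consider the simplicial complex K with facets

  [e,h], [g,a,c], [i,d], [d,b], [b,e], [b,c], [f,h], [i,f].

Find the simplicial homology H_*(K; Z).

H_0 = Z,  H_1 = Z,  H_2 = 0.

Fix the vertex order a < b < c < d < e < f < g < h < i and write every simplex with vertices in increasing order. Then dim K = 2 and the simplices of K are:

  0-simplices (9): a, b, c, d, e, f, g, h, i
  1-simplices (10): ac, ag, bc, bd, be, cg, di, eh, fh, fi
  2-simplices (1): acg

giving chain groups C_0 ≅ Z^9, C_1 ≅ Z^10, C_2 ≅ Z^1.

Boundary ∂_1: C_1 → C_0 maps an edge to its endpoints' difference, ∂[p,q] = q − p. For instance
  ∂di = i − d.
The 9×10 boundary matrix has rank 8 and Smith normal form diag(1,1,1,1,1,1,1,1).

The boundary map ∂_2: C_2 → C_1 acts by ∂[p,q,r] = [q,r] − [p,r] + [p,q]. For instance
  ∂acg = cg − ag + ac.
The resulting 10×1 matrix has rank 1, and its Smith normal form has invariant factors (1).

Reading off H_k = ker ∂_k / im ∂_{k+1}:

  H_0: rank C_0 − rank ∂_1 = 9 − 8 = 1, and the invariant factors of ∂_1 are all 1, so H_0 ≅ Z.
  H_1: rank ker ∂_1 − rank ∂_2 = (10 − 8) − 1 = 1, and the invariant factors of ∂_2 are all 1, so H_1 ≅ Z.
  H_2: rank ker ∂_2 − rank ∂_3 = (1 − 1) − 0 = 0, and there is no ∂_3, so H_2 ≅ 0.

As a check, the Euler characteristic is 9 − 10 + 1 = 0, which agrees with 1 − 1 + 0 = 0.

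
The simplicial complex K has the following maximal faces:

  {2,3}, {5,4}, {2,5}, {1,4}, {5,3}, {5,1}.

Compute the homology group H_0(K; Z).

H_0 = Z.

Order the vertices as 1 < 2 < 3 < 4 < 5. Listing each simplex with vertices in this order, K has dimension 1 with simplices:

  0-simplices (5): [1], [2], [3], [4], [5]
  1-simplices (6): [1,4], [1,5], [2,3], [2,5], [3,5], [4,5]

so the chain groups are C_0 ≅ Z^5, C_1 ≅ Z^6.

Boundary ∂_1: C_1 → C_0 maps an edge to its endpoints' difference, ∂[p,q] = q − p. For instance
  ∂[1,4] = [4] − [1].
The resulting 5×6 matrix has rank 4, and its Smith normal form has invariant factors (1,1,1,1).

From H_k ≅ ker(∂_k) / im(∂_{k+1}) we obtain:

  H_0: rank C_0 − rank ∂_1 = 5 − 4 = 1, and the invariant factors of ∂_1 are all 1, so H_0 ≅ Z.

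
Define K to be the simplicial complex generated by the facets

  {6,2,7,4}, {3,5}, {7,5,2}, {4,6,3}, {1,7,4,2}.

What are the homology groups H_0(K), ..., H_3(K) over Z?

H_0 = Z,  H_1 = Z,  H_2 = 0,  H_3 = 0.

Take the total order 1 < 2 < 3 < 4 < 5 < 6 < 7 on the vertex set. Then K (dimension 3) consists of the simplices:

  0-simplices (7): [1], [2], [3], [4], [5], [6], [7]
  1-simplices (14): [1,2], [1,4], [1,7], [2,4], [2,5], [2,6], [2,7], [3,4], [3,5], [3,6], [4,6], [4,7], [5,7], [6,7]
  2-simplices (9): [1,2,4], [1,2,7], [1,4,7], [2,4,6], [2,4,7], [2,5,7], [2,6,7], [3,4,6], [4,6,7]
  3-simplices (2): [1,2,4,7], [2,4,6,7]

so the chain groups are C_0 ≅ Z^7, C_1 ≅ Z^14, C_2 ≅ Z^9, C_3 ≅ Z^2.

The boundary map ∂_1: C_1 → C_0 is given by ∂[p,q] = [q] − [p].
As a 7×14 matrix over Z this has rank 6, with invariant factors (1,1,1,1,1,1).

∂_2: C_2 → C_1 maps a triangle to the signed sum of its edges. For instance
  ∂[3,4,6] = [4,6] − [3,6] + [3,4],
  ∂[1,2,4] = [2,4] − [1,4] + [1,2].
The 14×9 boundary matrix has rank 7 and Smith normal form diag(1,1,1,1,1,1,1).

∂_3: C_3 → C_2 sends each 3-simplex σ to the alternating sum Σ_i (−1)^i (σ with its i-th vertex removed). For instance
  ∂[2,4,6,7] = [4,6,7] − [2,6,7] + [2,4,7] − [2,4,6],
  ∂[1,2,4,7] = [2,4,7] − [1,4,7] + [1,2,7] − [1,2,4].
The resulting 9×2 matrix has rank 2, and its Smith normal form has invariant factors (1,1).

Now H_k = ker ∂_k / im ∂_{k+1}, so:

  H_0: rank C_0 − rank ∂_1 = 7 − 6 = 1, and the invariant factors of ∂_1 are all 1, so H_0 = Z.
  H_1: rank ker ∂_1 − rank ∂_2 = (14 − 6) − 7 = 1, and the invariant factors of ∂_2 are all 1, so H_1 = Z.
  H_2: rank ker ∂_2 − rank ∂_3 = (9 − 7) − 2 = 0, and the invariant factors of ∂_3 are all 1, so H_2 = 0.
  H_3: rank ker ∂_3 − rank ∂_4 = (2 − 2) − 0 = 0, and there is no ∂_4, so H_3 = 0.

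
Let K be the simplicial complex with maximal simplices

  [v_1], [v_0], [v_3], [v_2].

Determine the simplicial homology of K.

Take the total order v_0 < v_1 < v_2 < v_3 on the vertex set. Then K (dimension 0) consists of the simplices:

  0-simplices (4): [v_0], [v_1], [v_2], [v_3]

giving chain groups C_0 ≅ Z^4.

Computing H_k = (kernel of ∂_k) / (image of ∂_{k+1}):

  H_0: rank C_0 − rank ∂_1 = 4 − 0 = 4, and there is no ∂_1, so H_0 = Z^4.

(K is a triangulation of a set of 4 points.)

H_0 = Z^4.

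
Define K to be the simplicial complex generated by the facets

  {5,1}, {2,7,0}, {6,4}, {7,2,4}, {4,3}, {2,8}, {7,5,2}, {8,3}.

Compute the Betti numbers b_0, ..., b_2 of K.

b_0 = 1, b_1 = 1, b_2 = 0.

Take the total order 0 < 1 < 2 < 3 < 4 < 5 < 6 < 7 < 8 on the vertex set. Then K (dimension 2) consists of the simplices:

  0-simplices (9): [0], [1], [2], [3], [4], [5], [6], [7], [8]
  1-simplices (12): [0,2], [0,7], [1,5], [2,4], [2,5], [2,7], [2,8], [3,4], [3,8], [4,6], [4,7], [5,7]
  2-simplices (3): [0,2,7], [2,4,7], [2,5,7]

giving chain groups C_0 ≅ Z^9, C_1 ≅ Z^12, C_2 ≅ Z^3.

Boundary ∂_1: C_1 → C_0 maps an edge to its endpoints' difference, ∂[p,q] = q − p. For instance
  ∂[3,4] = [4] − [3].
The 9×12 boundary matrix has rank 8 and Smith normal form diag(1,1,1,1,1,1,1,1).

Boundary ∂_2: C_2 → C_1 maps a triangle to the signed sum of its edges. For instance
  ∂[0,2,7] = [2,7] − [0,7] + [0,2],
  ∂[2,4,7] = [4,7] − [2,7] + [2,4].
The resulting 12×3 matrix has rank 3, and its Smith normal form has invariant factors (1,1,1).

From H_k ≅ ker(∂_k) / im(∂_{k+1}) we obtain:

  H_0: rank C_0 − rank ∂_1 = 9 − 8 = 1, and the invariant factors of ∂_1 are all 1, so H_0 ≅ Z.
  H_1: rank ker ∂_1 − rank ∂_2 = (12 − 8) − 3 = 1, and the invariant factors of ∂_2 are all 1, so H_1 ≅ Z.
  H_2: rank ker ∂_2 − rank ∂_3 = (3 − 3) − 0 = 0, and there is no ∂_3, so H_2 ≅ 0.

Hence the Betti numbers are b_0 = 1, b_1 = 1, b_2 = 0.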